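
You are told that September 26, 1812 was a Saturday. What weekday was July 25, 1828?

Friday

Day-of-year of September 26, 1812: 270.
Day-of-year of July 25, 1828: 207.
1812 has 366 days, so 366 − 270 = 96 days remain in 1812.
Full years 1813–1827: 12 common + 3 leap = 12×365 + 3×366 = 5478 days.
Total: 96 + 5478 + 207 = 5781 days.
5781 mod 7 = 6, so 6 days after Saturday is Friday.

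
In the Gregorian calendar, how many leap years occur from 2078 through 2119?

9

Years divisible by 4 in [2078, 2119]: 2080, 2084, 2088, 2092, 2096, 2100, 2104, 2108, 2112, 2116.
Of these, 2100 is divisible by 100 but not 400, so not leap.
Leap years: 10 − 1 = 9.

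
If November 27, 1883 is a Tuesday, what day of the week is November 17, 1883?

Saturday

Count forward from the earlier date (November 17, 1883) to the later (November 27, 1883):
Within November 1883: 27 − 17 = 10 days.
10 mod 7 = 3, so 3 days before Tuesday is Saturday.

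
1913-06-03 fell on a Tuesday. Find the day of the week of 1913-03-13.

Thursday

Count forward from the earlier date (March 13, 1913) to the later (June 3, 1913):
March 1913: 31 − 13 = 18 days remain.
Then April (30), May (31): 30 + 31 = 61 days.
June 1–3, 1913: 3 days.
Total: 18 + 61 + 3 = 82 days.
82 mod 7 = 5, so 5 days before Tuesday is Thursday.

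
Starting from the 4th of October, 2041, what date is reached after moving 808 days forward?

the 21st of December, 2043

Count 808 days after October 4, 2041:
Day-of-year of October 4, 2041: 277.
Day-of-year of December 21, 2043: 355.
2041 has 365 days, so 365 − 277 = 88 days remain in 2041.
Full years: 2042: 365. Sum = 365.
Total: 88 + 365 + 355 = 808 days.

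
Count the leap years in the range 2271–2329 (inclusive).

Years divisible by 4: 2272, 2276, …, 2328 — 15 in all.
Of these, 2300 is divisible by 100 but not 400, so not leap.
Leap years: 15 − 1 = 14.

14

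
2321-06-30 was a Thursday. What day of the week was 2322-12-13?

Wednesday

June 2321: 30 − 30 = 0 days remain.
Then 17 full months totalling 518 days.
December 1–13, 2322: 13 days.
Total: 0 + 518 + 13 = 531 days.
531 mod 7 = 6, so 6 days after Thursday is Wednesday.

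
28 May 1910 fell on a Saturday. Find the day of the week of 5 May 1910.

Thursday

Count forward from the earlier date (May 5, 1910) to the later (May 28, 1910):
Within May 1910: 28 − 5 = 23 days.
23 mod 7 = 2, so 2 days before Saturday is Thursday.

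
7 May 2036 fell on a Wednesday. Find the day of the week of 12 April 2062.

From May 7, 2036 to May 7, 2061: 25 years, of which 6 contain a Feb 29 — 19×365 + 6×366 = 9131 days.
May 2061: 31 − 7 = 24 days remain.
Then 10 full months totalling 304 days.
April 1–12, 2062: 12 days.
Residual: 340 days.
Total: 9471 days.
9471 is a multiple of 7, so 12 April 2062 falls on the same weekday: Wednesday.

Wednesday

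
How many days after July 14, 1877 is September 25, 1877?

July 1877: 31 − 14 = 17 days remain.
Then August (31): 31 days.
September 1–25, 1877: 25 days.
Total: 17 + 31 + 25 = 73 days.

73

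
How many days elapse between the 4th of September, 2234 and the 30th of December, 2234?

117

September 2234: 30 − 4 = 26 days remain.
Then October (31), November (30): 31 + 30 = 61 days.
December 1–30, 2234: 30 days.
Total: 26 + 61 + 30 = 117 days.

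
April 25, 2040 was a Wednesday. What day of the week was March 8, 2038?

Monday

Count forward from the earlier date (March 8, 2038) to the later (April 25, 2040):
March 8, 2038 → March 8, 2039: 365 days.
March 8, 2039 → March 8, 2040: 366 days (2040 is a leap year).
March 2040: 31 − 8 = 23 days remain.
April 1–25, 2040: 25 days.
Residual: 48 days.
Total: 779 days.
779 mod 7 = 2, so 2 days before Wednesday is Monday.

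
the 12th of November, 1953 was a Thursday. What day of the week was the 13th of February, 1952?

Count forward from the earlier date (February 13, 1952) to the later (November 12, 1953):
February 13, 1952 → February 13, 1953: 366 days (1952 is a leap year).
February 1953: 28 − 13 = 15 days remain (1953 is not a leap year, so February has 28 days).
Then March (31), April (30), May (31), June (30), July (31), August (31), September (30), October (31): 31 + 30 + 31 + 30 + 31 + 31 + 30 + 31 = 245 days.
November 1–12, 1953: 12 days.
Residual: 272 days.
Total: 638 days.
638 mod 7 = 1, so 1 day before Thursday is Wednesday.

Wednesday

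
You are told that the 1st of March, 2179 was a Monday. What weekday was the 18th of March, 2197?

Saturday

From March 1, 2179 to March 1, 2197: 18 years, of which 5 contain a Feb 29 — 13×365 + 5×366 = 6575 days.
Within March 2197: 18 − 1 = 17 days.
Total: 6592 days.
6592 mod 7 = 5, so 5 days after Monday is Saturday.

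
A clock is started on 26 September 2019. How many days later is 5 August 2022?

1044

September 26, 2019 → September 26, 2020: 366 days (2020 is a leap year).
September 26, 2020 → September 26, 2021: 365 days.
September 2021: 30 − 26 = 4 days remain.
Then 10 full months totalling 304 days.
August 1–5, 2022: 5 days.
Residual: 313 days.
Total: 1044 days.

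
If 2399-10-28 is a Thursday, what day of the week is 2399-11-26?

Friday

October 2399: 31 − 28 = 3 days remain.
November 1–26, 2399: 26 days.
Total: 3 + 26 = 29 days.
29 mod 7 = 1, so 1 day after Thursday is Friday.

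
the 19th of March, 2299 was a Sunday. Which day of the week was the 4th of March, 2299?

Count forward from the earlier date (March 4, 2299) to the later (March 19, 2299):
Within March 2299: 19 − 4 = 15 days.
15 mod 7 = 1, so 1 day before Sunday is Saturday.

Saturday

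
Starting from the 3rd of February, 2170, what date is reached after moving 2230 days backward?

the 27th of December, 2163

Count 2230 days before February 3, 2170:
December 27, 2163 → December 27, 2164: 366 days (2164 is a leap year).
December 27, 2164 → December 27, 2165: 365 days.
December 27, 2165 → December 27, 2166: 365 days.
December 27, 2166 → December 27, 2167: 365 days.
December 27, 2167 → December 27, 2168: 366 days (2168 is a leap year).
December 27, 2168 → December 27, 2169: 365 days.
December 2169: 31 − 27 = 4 days remain.
Then January (31): 31 days.
February 1–3, 2170: 3 days (2170 is not a leap year).
Residual: 38 days.
Total: 2230 days.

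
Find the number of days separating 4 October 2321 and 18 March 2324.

896

October 4, 2321 → October 4, 2322: 365 days.
October 4, 2322 → October 4, 2323: 365 days.
October 2323: 31 − 4 = 27 days remain.
Then November (30), December (31), January (31), February 2324 (29): 30 + 31 + 31 + 29 = 121 days.
March 1–18, 2324: 18 days.
Residual: 166 days.
Total: 896 days.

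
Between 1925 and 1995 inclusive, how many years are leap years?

17

Years divisible by 4: 1928, 1932, …, 1992 — 17 in all.
No century exceptions apply. Count: 17.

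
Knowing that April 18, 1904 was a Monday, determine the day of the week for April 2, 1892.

Saturday

Count forward from the earlier date (April 2, 1892) to the later (April 18, 1904):
Day-of-year of April 2, 1892: 93.
Day-of-year of April 18, 1904: 109.
1892 has 366 days, so 366 − 93 = 273 days remain in 1892.
Full years 1893–1903: 10 common + 1 leap = 10×365 + 1×366 = 4016 days.
Total: 273 + 4016 + 109 = 4398 days.
4398 mod 7 = 2, so 2 days before Monday is Saturday.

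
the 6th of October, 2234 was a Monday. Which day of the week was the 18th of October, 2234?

Within October 2234: 18 − 6 = 12 days.
12 mod 7 = 5, so 5 days after Monday is Saturday.

Saturday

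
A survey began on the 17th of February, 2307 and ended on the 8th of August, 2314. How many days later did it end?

2729

Day-of-year of February 17, 2307: 48.
Day-of-year of August 8, 2314: 220.
2307 has 365 days, so 365 − 48 = 317 days remain in 2307.
Full years: 2308: 366; 2309: 365; 2310: 365; 2311: 365; 2312: 366; 2313: 365. Sum = 2192.
Total: 317 + 2192 + 220 = 2729 days.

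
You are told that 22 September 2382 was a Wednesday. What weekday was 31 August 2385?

September 22, 2382 → September 22, 2383: 365 days.
September 22, 2383 → September 22, 2384: 366 days (2384 is a leap year).
September 2384: 30 − 22 = 8 days remain.
Then 10 full months totalling 304 days.
August 1–31, 2385: 31 days.
Residual: 343 days.
Total: 1074 days.
1074 mod 7 = 3, so 3 days after Wednesday is Saturday.

Saturday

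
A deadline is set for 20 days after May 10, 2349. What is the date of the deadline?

May 30, 2349

Count 20 days after May 10, 2349:
Within May 2349: 30 − 10 = 20 days.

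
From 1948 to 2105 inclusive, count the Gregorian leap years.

Years divisible by 4: 1948, 1952, …, 2104 — 40 in all.
Of these, 2100 is divisible by 100 but not 400, so not leap.
2000 is divisible by 400, so still leap.
Leap years: 40 − 1 = 39.

39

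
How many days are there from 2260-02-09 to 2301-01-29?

From February 9, 2260 to February 9, 2300: 40 years, of which 10 contain a Feb 29 — 30×365 + 10×366 = 14610 days.
February 2300: 28 − 9 = 19 days remain (2300 is not a leap year (divisible by 100 but not 400), so February has 28 days).
Then 10 full months totalling 306 days.
January 1–29, 2301: 29 days.
Residual: 354 days.
Total: 14964 days.

14964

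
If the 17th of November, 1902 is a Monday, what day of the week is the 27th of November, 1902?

Thursday

Within November 1902: 27 − 17 = 10 days.
10 mod 7 = 3, so 3 days after Monday is Thursday.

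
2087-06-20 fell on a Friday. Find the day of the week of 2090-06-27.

Tuesday

Day-of-year of June 20, 2087: 171.
Day-of-year of June 27, 2090: 178.
2087 has 365 days, so 365 − 171 = 194 days remain in 2087.
Full years: 2088: 366; 2089: 365. Sum = 731.
Total: 194 + 731 + 178 = 1103 days.
1103 mod 7 = 4, so 4 days after Friday is Tuesday.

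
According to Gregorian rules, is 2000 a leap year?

Yes

2000 is a leap year (divisible by 400).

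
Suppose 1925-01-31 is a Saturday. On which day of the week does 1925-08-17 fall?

January 1925: 31 − 31 = 0 days remain.
Then February 1925 (28), March (31), April (30), May (31), June (30), July (31): 28 + 31 + 30 + 31 + 30 + 31 = 181 days.
August 1–17, 1925: 17 days.
Total: 0 + 181 + 17 = 198 days.
198 mod 7 = 2, so 2 days after Saturday is Monday.

Monday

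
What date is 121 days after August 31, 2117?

December 30, 2117

Count 121 days after August 31, 2117:
August 2117: 31 − 31 = 0 days remain.
Then September (30), October (31), November (30): 30 + 31 + 30 = 91 days.
December 1–30, 2117: 30 days.
Total: 0 + 91 + 30 = 121 days.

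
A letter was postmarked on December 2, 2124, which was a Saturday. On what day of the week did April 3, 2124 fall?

Monday

Count forward from the earlier date (April 3, 2124) to the later (December 2, 2124):
April 2124: 30 − 3 = 27 days remain.
Then May (31), June (30), July (31), August (31), September (30), October (31), November (30): 31 + 30 + 31 + 31 + 30 + 31 + 30 = 214 days.
December 1–2, 2124: 2 days.
Total: 27 + 214 + 2 = 243 days.
243 mod 7 = 5, so 5 days before Saturday is Monday.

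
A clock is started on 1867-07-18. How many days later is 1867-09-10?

July 1867: 31 − 18 = 13 days remain.
Then August (31): 31 days.
September 1–10, 1867: 10 days.
Total: 13 + 31 + 10 = 54 days.

54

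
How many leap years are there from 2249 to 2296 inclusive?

12

Years divisible by 4 in [2249, 2296]: 2252, 2256, 2260, 2264, 2268, 2272, 2276, 2280, 2284, 2288, 2292, 2296.
No century exceptions apply. Count: 12.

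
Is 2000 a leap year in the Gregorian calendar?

Yes

2000 is a leap year (divisible by 400).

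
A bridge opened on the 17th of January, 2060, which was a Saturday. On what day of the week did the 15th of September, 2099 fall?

From January 17, 2060 to January 17, 2099: 39 years, of which 10 contain a Feb 29 — 29×365 + 10×366 = 14245 days.
January 2099: 31 − 17 = 14 days remain.
Then February 2099 (28), March (31), April (30), May (31), June (30), July (31), August (31): 28 + 31 + 30 + 31 + 30 + 31 + 31 = 212 days.
September 1–15, 2099: 15 days.
Residual: 241 days.
Total: 14486 days.
14486 mod 7 = 3, so 3 days after Saturday is Tuesday.

Tuesday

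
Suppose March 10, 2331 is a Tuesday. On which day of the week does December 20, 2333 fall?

Wednesday

March 10, 2331 → March 10, 2332: 366 days (2332 is a leap year).
March 10, 2332 → March 10, 2333: 365 days.
March 2333: 31 − 10 = 21 days remain.
Then April (30), May (31), June (30), July (31), August (31), September (30), October (31), November (30): 30 + 31 + 30 + 31 + 31 + 30 + 31 + 30 = 244 days.
December 1–20, 2333: 20 days.
Residual: 285 days.
Total: 1016 days.
1016 mod 7 = 1, so 1 day after Tuesday is Wednesday.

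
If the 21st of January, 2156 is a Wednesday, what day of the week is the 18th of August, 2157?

Thursday

Day-of-year of January 21, 2156: 21.
Day-of-year of August 18, 2157: 230.
2156 has 366 days, so 366 − 21 = 345 days remain in 2156.
Total: 345 + 230 = 575 days.
575 mod 7 = 1, so 1 day after Wednesday is Thursday.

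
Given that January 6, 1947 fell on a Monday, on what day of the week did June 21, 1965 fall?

From January 6, 1947 to January 6, 1965: 18 years, of which 5 contain a Feb 29 — 13×365 + 5×366 = 6575 days.
January 1965: 31 − 6 = 25 days remain.
Then February 1965 (28), March (31), April (30), May (31): 28 + 31 + 30 + 31 = 120 days.
June 1–21, 1965: 21 days.
Residual: 166 days.
Total: 6741 days.
6741 is a multiple of 7, so June 21, 1965 falls on the same weekday: Monday.

Monday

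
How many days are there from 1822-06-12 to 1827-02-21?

1715

June 12, 1822 → June 12, 1823: 365 days.
June 12, 1823 → June 12, 1824: 366 days (1824 is a leap year).
June 12, 1824 → June 12, 1825: 365 days.
June 12, 1825 → June 12, 1826: 365 days.
June 1826: 30 − 12 = 18 days remain.
Then July (31), August (31), September (30), October (31), November (30), December (31), January (31): 31 + 31 + 30 + 31 + 30 + 31 + 31 = 215 days.
February 1–21, 1827: 21 days (1827 is not a leap year).
Residual: 254 days.
Total: 1715 days.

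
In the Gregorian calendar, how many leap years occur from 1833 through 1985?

37

Years divisible by 4: 1836, 1840, …, 1984 — 38 in all.
Of these, 1900 is divisible by 100 but not 400, so not leap.
Leap years: 38 − 1 = 37.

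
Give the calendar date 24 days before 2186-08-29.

2186-08-05

Count 24 days before August 29, 2186:
Within August 2186: 29 − 5 = 24 days.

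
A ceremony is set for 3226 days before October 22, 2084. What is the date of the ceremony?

December 23, 2075

Count 3226 days before October 22, 2084:
Day-of-year of December 23, 2075: 357.
Day-of-year of October 22, 2084: 296.
2075 has 365 days, so 365 − 357 = 8 days remain in 2075.
Full years 2076–2083: 6 common + 2 leap = 6×365 + 2×366 = 2922 days.
Total: 8 + 2922 + 296 = 3226 days.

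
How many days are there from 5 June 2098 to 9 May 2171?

Day-of-year of June 5, 2098: 156.
Day-of-year of May 9, 2171: 129.
2098 has 365 days, so 365 − 156 = 209 days remain in 2098.
Full years 2099–2170: 55 common + 17 leap = 55×365 + 17×366 = 26297 days.
Total: 209 + 26297 + 129 = 26635 days.

26635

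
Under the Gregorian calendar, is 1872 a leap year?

Yes

1872 is a leap year.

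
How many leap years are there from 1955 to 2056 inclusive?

26

Years divisible by 4: 1956, 1960, …, 2056 — 26 in all.
2000 is divisible by 400, so still leap.
No century exceptions apply. Count: 26.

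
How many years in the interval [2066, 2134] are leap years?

Years divisible by 4: 2068, 2072, …, 2132 — 17 in all.
Of these, 2100 is divisible by 100 but not 400, so not leap.
Leap years: 17 − 1 = 16.

16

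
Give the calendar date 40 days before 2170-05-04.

2170-03-25

Count 40 days before May 4, 2170:
March 2170: 31 − 25 = 6 days remain.
Then April (30): 30 days.
May 1–4, 2170: 4 days.
Total: 6 + 30 + 4 = 40 days.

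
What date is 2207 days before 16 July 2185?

1 July 2179

Count 2207 days before July 16, 2185:
Day-of-year of July 1, 2179: 182.
Day-of-year of July 16, 2185: 197.
2179 has 365 days, so 365 − 182 = 183 days remain in 2179.
Full years: 2180: 366; 2181: 365; 2182: 365; 2183: 365; 2184: 366. Sum = 1827.
Total: 183 + 1827 + 197 = 2207 days.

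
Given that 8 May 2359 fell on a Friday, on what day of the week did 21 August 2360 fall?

Day-of-year of May 8, 2359: 128.
Day-of-year of August 21, 2360: 234.
2359 has 365 days, so 365 − 128 = 237 days remain in 2359.
Total: 237 + 234 = 471 days.
471 mod 7 = 2, so 2 days after Friday is Sunday.

Sunday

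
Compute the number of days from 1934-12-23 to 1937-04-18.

Day-of-year of December 23, 1934: 357.
Day-of-year of April 18, 1937: 108.
1934 has 365 days, so 365 − 357 = 8 days remain in 1934.
Full years: 1935: 365; 1936: 366. Sum = 731.
Total: 8 + 731 + 108 = 847 days.

847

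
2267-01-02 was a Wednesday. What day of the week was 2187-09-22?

Saturday

Count forward from the earlier date (September 22, 2187) to the later (January 2, 2267):
From September 22, 2187 to September 22, 2266: 79 years, of which 19 contain a Feb 29 — 60×365 + 19×366 = 28854 days.
(2200 is not a leap year (divisible by 100 but not 400).)
September 2266: 30 − 22 = 8 days remain.
Then October (31), November (30), December (31): 31 + 30 + 31 = 92 days.
January 1–2, 2267: 2 days.
Residual: 102 days.
Total: 28956 days.
28956 mod 7 = 4, so 4 days before Wednesday is Saturday.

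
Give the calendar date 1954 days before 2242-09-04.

2237-04-29

Count 1954 days before September 4, 2242:
Day-of-year of April 29, 2237: 119.
Day-of-year of September 4, 2242: 247.
2237 has 365 days, so 365 − 119 = 246 days remain in 2237.
Full years: 2238: 365; 2239: 365; 2240: 366; 2241: 365. Sum = 1461.
Total: 246 + 1461 + 247 = 1954 days.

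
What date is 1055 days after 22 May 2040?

12 April 2043

Count 1055 days after May 22, 2040:
May 22, 2040 → May 22, 2041: 365 days.
May 22, 2041 → May 22, 2042: 365 days.
May 2042: 31 − 22 = 9 days remain.
Then 10 full months totalling 304 days.
April 1–12, 2043: 12 days.
Residual: 325 days.
Total: 1055 days.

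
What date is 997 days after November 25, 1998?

August 18, 2001

Count 997 days after November 25, 1998:
Day-of-year of November 25, 1998: 329.
Day-of-year of August 18, 2001: 230.
1998 has 365 days, so 365 − 329 = 36 days remain in 1998.
Full years: 1999: 365; 2000: 366. Sum = 731.
Total: 36 + 731 + 230 = 997 days.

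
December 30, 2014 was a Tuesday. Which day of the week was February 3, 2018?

Saturday

December 30, 2014 → December 30, 2015: 365 days.
December 30, 2015 → December 30, 2016: 366 days (2016 is a leap year).
December 30, 2016 → December 30, 2017: 365 days.
December 2017: 31 − 30 = 1 day remains.
Then January (31): 31 days.
February 1–3, 2018: 3 days (2018 is not a leap year).
Residual: 35 days.
Total: 1131 days.
1131 mod 7 = 4, so 4 days after Tuesday is Saturday.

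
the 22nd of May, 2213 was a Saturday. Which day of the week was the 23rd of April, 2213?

Friday

Count forward from the earlier date (April 23, 2213) to the later (May 22, 2213):
April 2213: 30 − 23 = 7 days remain.
May 1–22, 2213: 22 days.
Total: 7 + 22 = 29 days.
29 mod 7 = 1, so 1 day before Saturday is Friday.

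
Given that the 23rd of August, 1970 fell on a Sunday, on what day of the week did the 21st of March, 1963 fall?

Thursday

Count forward from the earlier date (March 21, 1963) to the later (August 23, 1970):
Day-of-year of March 21, 1963: 80.
Day-of-year of August 23, 1970: 235.
1963 has 365 days, so 365 − 80 = 285 days remain in 1963.
Full years: 1964: 366; 1965: 365; 1966: 365; 1967: 365; 1968: 366; 1969: 365. Sum = 2192.
Total: 285 + 2192 + 235 = 2712 days.
2712 mod 7 = 3, so 3 days before Sunday is Thursday.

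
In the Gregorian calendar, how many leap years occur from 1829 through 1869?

Years divisible by 4 in [1829, 1869]: 1832, 1836, 1840, 1844, 1848, 1852, 1856, 1860, 1864, 1868.
No century exceptions apply. Count: 10.

10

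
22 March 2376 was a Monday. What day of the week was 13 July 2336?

Monday

Count forward from the earlier date (July 13, 2336) to the later (March 22, 2376):
Day-of-year of July 13, 2336: 195.
Day-of-year of March 22, 2376: 82.
2336 has 366 days, so 366 − 195 = 171 days remain in 2336.
Full years 2337–2375: 30 common + 9 leap = 30×365 + 9×366 = 14244 days.
Total: 171 + 14244 + 82 = 14497 days.
14497 is a multiple of 7, so 13 July 2336 falls on the same weekday: Monday.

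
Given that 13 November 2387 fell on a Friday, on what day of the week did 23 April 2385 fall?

Tuesday

Count forward from the earlier date (April 23, 2385) to the later (November 13, 2387):
April 23, 2385 → April 23, 2386: 365 days.
April 23, 2386 → April 23, 2387: 365 days.
April 2387: 30 − 23 = 7 days remain.
Then May (31), June (30), July (31), August (31), September (30), October (31): 31 + 30 + 31 + 31 + 30 + 31 = 184 days.
November 1–13, 2387: 13 days.
Residual: 204 days.
Total: 934 days.
934 mod 7 = 3, so 3 days before Friday is Tuesday.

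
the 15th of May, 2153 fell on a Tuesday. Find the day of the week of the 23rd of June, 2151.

Count forward from the earlier date (June 23, 2151) to the later (May 15, 2153):
June 23, 2151 → June 23, 2152: 366 days (2152 is a leap year).
June 2152: 30 − 23 = 7 days remain.
Then 10 full months totalling 304 days.
May 1–15, 2153: 15 days.
Residual: 326 days.
Total: 692 days.
692 mod 7 = 6, so 6 days before Tuesday is Wednesday.

Wednesday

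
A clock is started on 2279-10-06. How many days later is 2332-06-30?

Day-of-year of October 6, 2279: 279.
Day-of-year of June 30, 2332: 182.
2279 has 365 days, so 365 − 279 = 86 days remain in 2279.
Full years 2280–2331: 40 common + 12 leap = 40×365 + 12×366 = 18992 days.
Total: 86 + 18992 + 182 = 19260 days.

19260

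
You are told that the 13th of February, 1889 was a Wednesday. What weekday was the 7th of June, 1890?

Saturday

February 1889: 28 − 13 = 15 days remain (1889 is not a leap year, so February has 28 days).
Then 15 full months totalling 457 days.
June 1–7, 1890: 7 days.
Total: 15 + 457 + 7 = 479 days.
479 mod 7 = 3, so 3 days after Wednesday is Saturday.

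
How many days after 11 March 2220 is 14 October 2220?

217

March 2220: 31 − 11 = 20 days remain.
Then April (30), May (31), June (30), July (31), August (31), September (30): 30 + 31 + 30 + 31 + 31 + 30 = 183 days.
October 1–14, 2220: 14 days.
Total: 20 + 183 + 14 = 217 days.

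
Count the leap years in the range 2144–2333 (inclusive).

46

Years divisible by 4: 2144, 2148, …, 2332 — 48 in all.
Of these, 2200, 2300 are divisible by 100 but not 400, so not leap.
Leap years: 48 − 2 = 46.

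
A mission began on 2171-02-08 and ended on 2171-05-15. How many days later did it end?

96

February 2171: 28 − 8 = 20 days remain (2171 is not a leap year, so February has 28 days).
Then March (31), April (30): 31 + 30 = 61 days.
May 1–15, 2171: 15 days.
Total: 20 + 61 + 15 = 96 days.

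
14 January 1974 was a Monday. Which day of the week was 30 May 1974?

Thursday

January 1974: 31 − 14 = 17 days remain.
Then February 1974 (28), March (31), April (30): 28 + 31 + 30 = 89 days.
May 1–30, 1974: 30 days.
Total: 17 + 89 + 30 = 136 days.
136 mod 7 = 3, so 3 days after Monday is Thursday.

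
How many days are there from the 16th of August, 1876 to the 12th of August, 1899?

8396

Day-of-year of August 16, 1876: 229.
Day-of-year of August 12, 1899: 224.
1876 has 366 days, so 366 − 229 = 137 days remain in 1876.
Full years 1877–1898: 17 common + 5 leap = 17×365 + 5×366 = 8035 days.
Total: 137 + 8035 + 224 = 8396 days.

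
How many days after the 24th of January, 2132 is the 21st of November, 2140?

3224

From January 24, 2132 to January 24, 2140: 8 years, of which 2 contain a Feb 29 — 6×365 + 2×366 = 2922 days.
January 2140: 31 − 24 = 7 days remain.
Then 9 full months totalling 274 days.
November 1–21, 2140: 21 days.
Residual: 302 days.
Total: 3224 days.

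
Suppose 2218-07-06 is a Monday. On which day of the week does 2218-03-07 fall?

Saturday

Count forward from the earlier date (March 7, 2218) to the later (July 6, 2218):
March 2218: 31 − 7 = 24 days remain.
Then April (30), May (31), June (30): 30 + 31 + 30 = 91 days.
July 1–6, 2218: 6 days.
Total: 24 + 91 + 6 = 121 days.
121 mod 7 = 2, so 2 days before Monday is Saturday.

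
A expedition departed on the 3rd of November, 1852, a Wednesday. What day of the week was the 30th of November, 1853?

Wednesday

Day-of-year of November 3, 1852: 308.
Day-of-year of November 30, 1853: 334.
1852 has 366 days, so 366 − 308 = 58 days remain in 1852.
Total: 58 + 334 = 392 days.
392 is a multiple of 7, so the 30th of November, 1853 falls on the same weekday: Wednesday.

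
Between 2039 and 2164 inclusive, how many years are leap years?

Years divisible by 4: 2040, 2044, …, 2164 — 32 in all.
Of these, 2100 is divisible by 100 but not 400, so not leap.
Leap years: 32 − 1 = 31.

31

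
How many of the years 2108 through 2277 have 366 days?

Years divisible by 4: 2108, 2112, …, 2276 — 43 in all.
Of these, 2200 is divisible by 100 but not 400, so not leap.
Leap years: 43 − 1 = 42.

42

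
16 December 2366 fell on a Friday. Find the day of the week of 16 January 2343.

Saturday

Count forward from the earlier date (January 16, 2343) to the later (December 16, 2366):
Day-of-year of January 16, 2343: 16.
Day-of-year of December 16, 2366: 350.
2343 has 365 days, so 365 − 16 = 349 days remain in 2343.
Full years 2344–2365: 16 common + 6 leap = 16×365 + 6×366 = 8036 days.
Total: 349 + 8036 + 350 = 8735 days.
8735 mod 7 = 6, so 6 days before Friday is Saturday.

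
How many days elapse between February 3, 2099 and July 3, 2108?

3437

From February 3, 2099 to February 3, 2108: 9 years, of which 1 contains a Feb 29 — 8×365 + 1×366 = 3286 days.
(2100 is not a leap year (divisible by 100 but not 400).)
February 2108: 29 − 3 = 26 days remain (2108 is a leap year, so February has 29 days).
Then March (31), April (30), May (31), June (30): 31 + 30 + 31 + 30 = 122 days.
July 1–3, 2108: 3 days.
Residual: 151 days.
Total: 3437 days.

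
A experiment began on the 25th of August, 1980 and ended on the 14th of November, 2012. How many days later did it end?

11769

From August 25, 1980 to August 25, 2012: 32 years, of which 8 contain a Feb 29 — 24×365 + 8×366 = 11688 days.
(2000 is a leap year (divisible by 400).)
August 2012: 31 − 25 = 6 days remain.
Then September (30), October (31): 30 + 31 = 61 days.
November 1–14, 2012: 14 days.
Residual: 81 days.
Total: 11769 days.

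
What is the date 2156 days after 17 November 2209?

13 October 2215

Count 2156 days after November 17, 2209:
November 17, 2209 → November 17, 2210: 365 days.
November 17, 2210 → November 17, 2211: 365 days.
November 17, 2211 → November 17, 2212: 366 days (2212 is a leap year).
November 17, 2212 → November 17, 2213: 365 days.
November 17, 2213 → November 17, 2214: 365 days.
November 2214: 30 − 17 = 13 days remain.
Then 10 full months totalling 304 days.
October 1–13, 2215: 13 days.
Residual: 330 days.
Total: 2156 days.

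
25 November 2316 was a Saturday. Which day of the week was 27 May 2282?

Saturday

Count forward from the earlier date (May 27, 2282) to the later (November 25, 2316):
Day-of-year of May 27, 2282: 147.
Day-of-year of November 25, 2316: 330.
2282 has 365 days, so 365 − 147 = 218 days remain in 2282.
Full years 2283–2315: 26 common + 7 leap = 26×365 + 7×366 = 12052 days.
Total: 218 + 12052 + 330 = 12600 days.
12600 is a multiple of 7, so 27 May 2282 falls on the same weekday: Saturday.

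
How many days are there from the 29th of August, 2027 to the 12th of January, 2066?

Day-of-year of August 29, 2027: 241.
Day-of-year of January 12, 2066: 12.
2027 has 365 days, so 365 − 241 = 124 days remain in 2027.
Full years 2028–2065: 28 common + 10 leap = 28×365 + 10×366 = 13880 days.
Total: 124 + 13880 + 12 = 14016 days.

14016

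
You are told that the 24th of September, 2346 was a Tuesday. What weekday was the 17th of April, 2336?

Friday

Count forward from the earlier date (April 17, 2336) to the later (September 24, 2346):
Day-of-year of April 17, 2336: 108.
Day-of-year of September 24, 2346: 267.
2336 has 366 days, so 366 − 108 = 258 days remain in 2336.
Full years 2337–2345: 7 common + 2 leap = 7×365 + 2×366 = 3287 days.
Total: 258 + 3287 + 267 = 3812 days.
3812 mod 7 = 4, so 4 days before Tuesday is Friday.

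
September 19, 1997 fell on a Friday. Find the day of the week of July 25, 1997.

Count forward from the earlier date (July 25, 1997) to the later (September 19, 1997):
July 1997: 31 − 25 = 6 days remain.
Then August (31): 31 days.
September 1–19, 1997: 19 days.
Total: 6 + 31 + 19 = 56 days.
56 is a multiple of 7, so July 25, 1997 falls on the same weekday: Friday.

Friday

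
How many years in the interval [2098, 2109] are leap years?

2

Years divisible by 4 in [2098, 2109]: 2100, 2104, 2108.
Of these, 2100 is divisible by 100 but not 400, so not leap.
Leap years: 3 − 1 = 2.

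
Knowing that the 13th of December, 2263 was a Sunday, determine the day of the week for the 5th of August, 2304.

From December 13, 2263 to December 13, 2303: 40 years, of which 9 contain a Feb 29 — 31×365 + 9×366 = 14609 days.
(2300 is not a leap year (divisible by 100 but not 400).)
December 2303: 31 − 13 = 18 days remain.
Then January (31), February 2304 (29), March (31), April (30), May (31), June (30), July (31): 31 + 29 + 31 + 30 + 31 + 30 + 31 = 213 days.
August 1–5, 2304: 5 days.
Residual: 236 days.
Total: 14845 days.
14845 mod 7 = 5, so 5 days after Sunday is Friday.

Friday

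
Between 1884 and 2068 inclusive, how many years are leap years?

46

Years divisible by 4: 1884, 1888, …, 2068 — 47 in all.
Of these, 1900 is divisible by 100 but not 400, so not leap.
2000 is divisible by 400, so still leap.
Leap years: 47 − 1 = 46.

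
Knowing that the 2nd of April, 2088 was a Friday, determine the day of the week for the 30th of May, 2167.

From April 2, 2088 to April 2, 2167: 79 years, of which 18 contain a Feb 29 — 61×365 + 18×366 = 28853 days.
(2100 is not a leap year (divisible by 100 but not 400).)
April 2167: 30 − 2 = 28 days remain.
May 1–30, 2167: 30 days.
Residual: 58 days.
Total: 28911 days.
28911 mod 7 = 1, so 1 day after Friday is Saturday.

Saturday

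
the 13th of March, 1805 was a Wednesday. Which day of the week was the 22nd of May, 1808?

Sunday

March 13, 1805 → March 13, 1806: 365 days.
March 13, 1806 → March 13, 1807: 365 days.
March 13, 1807 → March 13, 1808: 366 days (1808 is a leap year).
March 1808: 31 − 13 = 18 days remain.
Then April (30): 30 days.
May 1–22, 1808: 22 days.
Residual: 70 days.
Total: 1166 days.
1166 mod 7 = 4, so 4 days after Wednesday is Sunday.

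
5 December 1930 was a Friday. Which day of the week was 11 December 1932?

Sunday

December 5, 1930 → December 5, 1931: 365 days.
December 5, 1931 → December 5, 1932: 366 days (1932 is a leap year).
Within December 1932: 11 − 5 = 6 days.
Total: 737 days.
737 mod 7 = 2, so 2 days after Friday is Sunday.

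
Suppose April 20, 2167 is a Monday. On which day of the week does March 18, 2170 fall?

Sunday

April 20, 2167 → April 20, 2168: 366 days (2168 is a leap year).
April 20, 2168 → April 20, 2169: 365 days.
April 2169: 30 − 20 = 10 days remain.
Then 10 full months totalling 304 days.
March 1–18, 2170: 18 days.
Residual: 332 days.
Total: 1063 days.
1063 mod 7 = 6, so 6 days after Monday is Sunday.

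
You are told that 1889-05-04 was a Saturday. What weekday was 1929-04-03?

From May 4, 1889 to May 4, 1928: 39 years, of which 9 contain a Feb 29 — 30×365 + 9×366 = 14244 days.
(1900 is not a leap year (divisible by 100 but not 400).)
May 1928: 31 − 4 = 27 days remain.
Then 10 full months totalling 304 days.
April 1–3, 1929: 3 days.
Residual: 334 days.
Total: 14578 days.
14578 mod 7 = 4, so 4 days after Saturday is Wednesday.

Wednesday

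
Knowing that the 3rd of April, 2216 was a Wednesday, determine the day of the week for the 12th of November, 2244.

From April 3, 2216 to April 3, 2244: 28 years, of which 7 contain a Feb 29 — 21×365 + 7×366 = 10227 days.
April 2244: 30 − 3 = 27 days remain.
Then May (31), June (30), July (31), August (31), September (30), October (31): 31 + 30 + 31 + 31 + 30 + 31 = 184 days.
November 1–12, 2244: 12 days.
Residual: 223 days.
Total: 10450 days.
10450 mod 7 = 6, so 6 days after Wednesday is Tuesday.

Tuesday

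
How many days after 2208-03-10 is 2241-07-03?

12168

From March 10, 2208 to March 10, 2241: 33 years, of which 8 contain a Feb 29 — 25×365 + 8×366 = 12053 days.
March 2241: 31 − 10 = 21 days remain.
Then April (30), May (31), June (30): 30 + 31 + 30 = 91 days.
July 1–3, 2241: 3 days.
Residual: 115 days.
Total: 12168 days.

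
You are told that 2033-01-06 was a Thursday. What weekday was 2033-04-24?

January 2033: 31 − 6 = 25 days remain.
Then February 2033 (28), March (31): 28 + 31 = 59 days.
April 1–24, 2033: 24 days.
Total: 25 + 59 + 24 = 108 days.
108 mod 7 = 3, so 3 days after Thursday is Sunday.

Sunday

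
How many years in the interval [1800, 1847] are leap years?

Years divisible by 4 in [1800, 1847]: 1800, 1804, 1808, 1812, 1816, 1820, 1824, 1828, 1832, 1836, 1840, 1844.
Of these, 1800 is divisible by 100 but not 400, so not leap.
Leap years: 12 − 1 = 11.

11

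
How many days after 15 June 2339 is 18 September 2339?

95

June 2339: 30 − 15 = 15 days remain.
Then July (31), August (31): 31 + 31 = 62 days.
September 1–18, 2339: 18 days.
Total: 15 + 62 + 18 = 95 days.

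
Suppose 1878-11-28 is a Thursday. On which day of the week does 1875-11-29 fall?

Monday

Count forward from the earlier date (November 29, 1875) to the later (November 28, 1878):
Day-of-year of November 29, 1875: 333.
Day-of-year of November 28, 1878: 332.
1875 has 365 days, so 365 − 333 = 32 days remain in 1875.
Full years: 1876: 366; 1877: 365. Sum = 731.
Total: 32 + 731 + 332 = 1095 days.
1095 mod 7 = 3, so 3 days before Thursday is Monday.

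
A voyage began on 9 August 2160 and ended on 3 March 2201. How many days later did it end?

Day-of-year of August 9, 2160: 222.
Day-of-year of March 3, 2201: 62.
2160 has 366 days, so 366 − 222 = 144 days remain in 2160.
Full years 2161–2200: 31 common + 9 leap = 31×365 + 9×366 = 14609 days.
Total: 144 + 14609 + 62 = 14815 days.

14815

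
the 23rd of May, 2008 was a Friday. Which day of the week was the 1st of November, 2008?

Saturday

May 2008: 31 − 23 = 8 days remain.
Then June (30), July (31), August (31), September (30), October (31): 30 + 31 + 31 + 30 + 31 = 153 days.
November 1, 2008: 1 day.
Total: 8 + 153 + 1 = 162 days.
162 mod 7 = 1, so 1 day after Friday is Saturday.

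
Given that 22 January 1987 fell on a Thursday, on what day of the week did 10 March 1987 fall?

Tuesday

January 1987: 31 − 22 = 9 days remain.
Then February 1987 (28): 28 days.
March 1–10, 1987: 10 days.
Total: 9 + 28 + 10 = 47 days.
47 mod 7 = 5, so 5 days after Thursday is Tuesday.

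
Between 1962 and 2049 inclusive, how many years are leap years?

Years divisible by 4: 1964, 1968, …, 2048 — 22 in all.
2000 is divisible by 400, so still leap.
No century exceptions apply. Count: 22.

22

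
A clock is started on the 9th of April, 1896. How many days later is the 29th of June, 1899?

1176

Day-of-year of April 9, 1896: 100.
Day-of-year of June 29, 1899: 180.
1896 has 366 days, so 366 − 100 = 266 days remain in 1896.
Full years: 1897: 365; 1898: 365. Sum = 730.
Total: 266 + 730 + 180 = 1176 days.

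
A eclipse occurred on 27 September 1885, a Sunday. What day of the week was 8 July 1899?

Saturday

Day-of-year of September 27, 1885: 270.
Day-of-year of July 8, 1899: 189.
1885 has 365 days, so 365 − 270 = 95 days remain in 1885.
Full years 1886–1898: 10 common + 3 leap = 10×365 + 3×366 = 4748 days.
Total: 95 + 4748 + 189 = 5032 days.
5032 mod 7 = 6, so 6 days after Sunday is Saturday.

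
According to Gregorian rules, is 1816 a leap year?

1816 is a leap year.

Yes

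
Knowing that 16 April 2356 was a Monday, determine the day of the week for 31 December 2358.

Wednesday

April 16, 2356 → April 16, 2357: 365 days.
April 16, 2357 → April 16, 2358: 365 days.
April 2358: 30 − 16 = 14 days remain.
Then May (31), June (30), July (31), August (31), September (30), October (31), November (30): 31 + 30 + 31 + 31 + 30 + 31 + 30 = 214 days.
December 1–31, 2358: 31 days.
Residual: 259 days.
Total: 989 days.
989 mod 7 = 2, so 2 days after Monday is Wednesday.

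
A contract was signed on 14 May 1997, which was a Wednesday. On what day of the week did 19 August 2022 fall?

From May 14, 1997 to May 14, 2022: 25 years, of which 6 contain a Feb 29 — 19×365 + 6×366 = 9131 days.
(2000 is a leap year (divisible by 400).)
May 2022: 31 − 14 = 17 days remain.
Then June (30), July (31): 30 + 31 = 61 days.
August 1–19, 2022: 19 days.
Residual: 97 days.
Total: 9228 days.
9228 mod 7 = 2, so 2 days after Wednesday is Friday.

Friday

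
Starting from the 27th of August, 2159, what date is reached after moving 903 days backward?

the 7th of March, 2157

Count 903 days before August 27, 2159:
March 7, 2157 → March 7, 2158: 365 days.
March 7, 2158 → March 7, 2159: 365 days.
March 2159: 31 − 7 = 24 days remain.
Then April (30), May (31), June (30), July (31): 30 + 31 + 30 + 31 = 122 days.
August 1–27, 2159: 27 days.
Residual: 173 days.
Total: 903 days.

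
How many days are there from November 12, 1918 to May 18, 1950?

From November 12, 1918 to November 12, 1949: 31 years, of which 8 contain a Feb 29 — 23×365 + 8×366 = 11323 days.
November 1949: 30 − 12 = 18 days remain.
Then December (31), January (31), February 1950 (28), March (31), April (30): 31 + 31 + 28 + 31 + 30 = 151 days.
May 1–18, 1950: 18 days.
Residual: 187 days.
Total: 11510 days.

11510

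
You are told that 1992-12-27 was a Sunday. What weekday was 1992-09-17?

Count forward from the earlier date (September 17, 1992) to the later (December 27, 1992):
September 1992: 30 − 17 = 13 days remain.
Then October (31), November (30): 31 + 30 = 61 days.
December 1–27, 1992: 27 days.
Total: 13 + 61 + 27 = 101 days.
101 mod 7 = 3, so 3 days before Sunday is Thursday.

Thursday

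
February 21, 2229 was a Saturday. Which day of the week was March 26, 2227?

Count forward from the earlier date (March 26, 2227) to the later (February 21, 2229):
March 26, 2227 → March 26, 2228: 366 days (2228 is a leap year).
March 2228: 31 − 26 = 5 days remain.
Then 10 full months totalling 306 days.
February 1–21, 2229: 21 days (2229 is not a leap year).
Residual: 332 days.
Total: 698 days.
698 mod 7 = 5, so 5 days before Saturday is Monday.

Monday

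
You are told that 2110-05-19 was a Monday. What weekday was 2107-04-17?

Count forward from the earlier date (April 17, 2107) to the later (May 19, 2110):
Day-of-year of April 17, 2107: 107.
Day-of-year of May 19, 2110: 139.
2107 has 365 days, so 365 − 107 = 258 days remain in 2107.
Full years: 2108: 366; 2109: 365. Sum = 731.
Total: 258 + 731 + 139 = 1128 days.
1128 mod 7 = 1, so 1 day before Monday is Sunday.

Sunday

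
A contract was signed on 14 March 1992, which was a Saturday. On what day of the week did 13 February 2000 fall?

Sunday

From March 14, 1992 to March 14, 1999: 7 years, of which 1 contains a Feb 29 — 6×365 + 1×366 = 2556 days.
March 1999: 31 − 14 = 17 days remain.
Then 10 full months totalling 306 days.
February 1–13, 2000: 13 days (2000 is a leap year (divisible by 400)).
Residual: 336 days.
Total: 2892 days.
2892 mod 7 = 1, so 1 day after Saturday is Sunday.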